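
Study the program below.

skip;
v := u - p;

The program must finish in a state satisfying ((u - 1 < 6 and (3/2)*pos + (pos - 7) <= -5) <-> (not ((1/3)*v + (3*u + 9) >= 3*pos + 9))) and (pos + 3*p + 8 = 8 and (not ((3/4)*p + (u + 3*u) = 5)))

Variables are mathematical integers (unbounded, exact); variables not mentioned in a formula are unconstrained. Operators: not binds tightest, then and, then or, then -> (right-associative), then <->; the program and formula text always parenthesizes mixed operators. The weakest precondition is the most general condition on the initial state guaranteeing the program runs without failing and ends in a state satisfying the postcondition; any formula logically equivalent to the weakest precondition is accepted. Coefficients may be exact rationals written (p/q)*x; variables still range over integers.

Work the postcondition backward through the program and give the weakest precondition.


Working backward. After the program, the postcondition ((u - 1 < 6 and (3/2)*pos + (pos - 7) <= -5) <-> (not ((1/3)*v + (3*u + 9) >= 3*pos + 9))) and (pos + 3*p + 8 = 8 and (not ((3/4)*p + (u + 3*u) = 5))) must hold; in canonical form it is ((u < 7 and (5/2)*pos <= 2) <-> (not (3*u + (1/3)*v >= 3*pos))) and 3*p + pos = 0 and (not ((3/4)*p + 4*u = 5)).
Before v := u - p: ((u < 7 and (5/2)*pos <= 2) <-> (not ((10/3)*u >= (1/3)*p + 3*pos))) and 3*p + pos = 0 and (not ((3/4)*p + 4*u = 5))
Before skip: ((u < 7 and (5/2)*pos <= 2) <-> (not ((10/3)*u >= (1/3)*p + 3*pos))) and 3*p + pos = 0 and (not ((3/4)*p + 4*u = 5))
Answer: WP = ((u < 7 and (5/2)*pos <= 2) <-> (not ((10/3)*u >= (1/3)*p + 3*pos))) and 3*p + pos = 0 and (not ((3/4)*p + 4*u = 5))


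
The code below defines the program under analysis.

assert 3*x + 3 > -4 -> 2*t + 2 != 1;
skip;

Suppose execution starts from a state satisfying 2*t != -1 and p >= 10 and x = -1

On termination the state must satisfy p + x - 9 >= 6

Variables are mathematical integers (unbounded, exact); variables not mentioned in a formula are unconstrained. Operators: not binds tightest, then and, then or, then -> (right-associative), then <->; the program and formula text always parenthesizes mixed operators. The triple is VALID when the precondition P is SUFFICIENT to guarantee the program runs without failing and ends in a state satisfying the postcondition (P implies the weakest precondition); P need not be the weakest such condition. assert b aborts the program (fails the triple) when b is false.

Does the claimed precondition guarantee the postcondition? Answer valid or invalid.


Working backward. After the program, the postcondition p + x - 9 >= 6 must hold; in canonical form it is p + x >= 15.
Before skip: p + x >= 15
Before assert 3*x + 3 > -4 -> 2*t + 2 != 1: (3*x > -7 -> 2*t != -1) and p + x >= 15
The weakest precondition is (3*x > -7 -> 2*t != -1) and p + x >= 15.
Check whether 2*t != -1 and p >= 10 and x = -1 implies it.
Countermodel: at the initial state p = 10, t = 0, x = -1, the precondition holds but the weakest precondition fails.
Answer: invalid


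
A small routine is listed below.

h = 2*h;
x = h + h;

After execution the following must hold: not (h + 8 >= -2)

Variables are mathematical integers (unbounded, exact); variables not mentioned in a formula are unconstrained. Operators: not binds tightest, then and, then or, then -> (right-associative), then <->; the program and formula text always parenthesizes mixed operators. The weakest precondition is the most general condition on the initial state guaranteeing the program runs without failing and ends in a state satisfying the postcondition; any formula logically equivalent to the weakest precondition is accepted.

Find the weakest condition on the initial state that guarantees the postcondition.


Working backward. After the program, the postcondition not (h + 8 >= -2) must hold; in canonical form it is not (h >= -10).
Before x := h + h: not (h >= -10)
Before h := 2*h: not (2*h >= -10)
Answer: WP = not (2*h >= -10)


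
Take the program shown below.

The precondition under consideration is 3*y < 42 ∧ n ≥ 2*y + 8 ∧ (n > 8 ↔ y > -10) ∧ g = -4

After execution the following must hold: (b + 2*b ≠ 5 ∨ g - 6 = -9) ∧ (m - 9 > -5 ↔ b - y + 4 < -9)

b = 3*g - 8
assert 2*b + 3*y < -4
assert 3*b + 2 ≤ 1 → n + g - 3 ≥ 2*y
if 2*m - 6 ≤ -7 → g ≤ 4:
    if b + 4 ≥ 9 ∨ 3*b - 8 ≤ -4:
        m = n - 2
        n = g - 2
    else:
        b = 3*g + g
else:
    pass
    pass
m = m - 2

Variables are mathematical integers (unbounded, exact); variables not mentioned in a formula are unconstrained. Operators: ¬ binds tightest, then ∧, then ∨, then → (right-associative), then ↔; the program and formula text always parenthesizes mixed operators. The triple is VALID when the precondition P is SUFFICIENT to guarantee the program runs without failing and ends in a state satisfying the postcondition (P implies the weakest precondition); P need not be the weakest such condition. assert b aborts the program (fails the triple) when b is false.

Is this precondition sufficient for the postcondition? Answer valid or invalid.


Working backward. After the program, the postcondition (b + 2*b ≠ 5 ∨ g - 6 = -9) ∧ (m - 9 > -5 ↔ b - y + 4 < -9) must hold; in canonical form it is (3*b ≠ 5 ∨ g = -3) ∧ (m > 4 ↔ b < y - 13).
Before m := m - 2: (3*b ≠ 5 ∨ g = -3) ∧ (m > 6 ↔ b < y - 13)
Then branch requires ((b ≥ 5 ∨ 3*b ≤ 4) → ((3*b ≠ 5 ∨ g = -3) ∧ (n > 8 ↔ b < y - 13))) ∧ ((¬(b ≥ 5 ∨ 3*b ≤ 4)) → ((12*g ≠ 5 ∨ g = -3) ∧ (m > 6 ↔ 4*g < y - 13))); else branch requires (3*b ≠ 5 ∨ g = -3) ∧ (m > 6 ↔ b < y - 13).
Before the if: ((2*m ≤ -1 → g ≤ 4) → (((b ≥ 5 ∨ 3*b ≤ 4) → ((3*b ≠ 5 ∨ g = -3) ∧ (n > 8 ↔ b < y - 13))) ∧ ((¬(b ≥ 5 ∨ 3*b ≤ 4)) → ((12*g ≠ 5 ∨ g = -3) ∧ (m > 6 ↔ 4*g < y - 13))))) ∧ ((¬(2*m ≤ -1 → g ≤ 4)) → ((3*b ≠ 5 ∨ g = -3) ∧ (m > 6 ↔ b < y - 13)))
Before assert 3*b + 2 ≤ 1 → n + g - 3 ≥ 2*y: (3*b ≤ -1 → g + n ≥ 2*y + 3) ∧ ((2*m ≤ -1 → g ≤ 4) → (((b ≥ 5 ∨ 3*b ≤ 4) → ((3*b ≠ 5 ∨ g = -3) ∧ (n > 8 ↔ b < y - 13))) ∧ ((¬(b ≥ 5 ∨ 3*b ≤ 4)) → ((12*g ≠ 5 ∨ g = -3) ∧ (m > 6 ↔ 4*g < y - 13))))) ∧ ((¬(2*m ≤ -1 → g ≤ 4)) → ((3*b ≠ 5 ∨ g = -3) ∧ (m > 6 ↔ b < y - 13)))
Before assert 2*b + 3*y < -4: 2*b + 3*y < -4 ∧ (3*b ≤ -1 → g + n ≥ 2*y + 3) ∧ ((2*m ≤ -1 → g ≤ 4) → (((b ≥ 5 ∨ 3*b ≤ 4) → ((3*b ≠ 5 ∨ g = -3) ∧ (n > 8 ↔ b < y - 13))) ∧ ((¬(b ≥ 5 ∨ 3*b ≤ 4)) → ((12*g ≠ 5 ∨ g = -3) ∧ (m > 6 ↔ 4*g < y - 13))))) ∧ ((¬(2*m ≤ -1 → g ≤ 4)) → ((3*b ≠ 5 ∨ g = -3) ∧ (m > 6 ↔ b < y - 13)))
Before b := 3*g - 8: 6*g + 3*y < 12 ∧ (9*g ≤ 23 → g + n ≥ 2*y + 3) ∧ ((2*m ≤ -1 → g ≤ 4) → (((3*g ≥ 13 ∨ 9*g ≤ 28) → ((9*g ≠ 29 ∨ g = -3) ∧ (n > 8 ↔ 3*g < y - 5))) ∧ ((¬(3*g ≥ 13 ∨ 9*g ≤ 28)) → ((12*g ≠ 5 ∨ g = -3) ∧ (m > 6 ↔ 4*g < y - 13))))) ∧ ((¬(2*m ≤ -1 → g ≤ 4)) → ((9*g ≠ 29 ∨ g = -3) ∧ (m > 6 ↔ 3*g < y - 5)))
The weakest precondition is 6*g + 3*y < 12 ∧ (9*g ≤ 23 → g + n ≥ 2*y + 3) ∧ ((2*m ≤ -1 → g ≤ 4) → (((3*g ≥ 13 ∨ 9*g ≤ 28) → ((9*g ≠ 29 ∨ g = -3) ∧ (n > 8 ↔ 3*g < y - 5))) ∧ ((¬(3*g ≥ 13 ∨ 9*g ≤ 28)) → ((12*g ≠ 5 ∨ g = -3) ∧ (m > 6 ↔ 4*g < y - 13))))) ∧ ((¬(2*m ≤ -1 → g ≤ 4)) → ((9*g ≠ 29 ∨ g = -3) ∧ (m > 6 ↔ 3*g < y - 5))).
Check whether 3*y < 42 ∧ n ≥ 2*y + 8 ∧ (n > 8 ↔ y > -10) ∧ g = -4 implies it.
Countermodel: at the initial state g = -4, m = 0, n = 32, y = 12, the precondition holds but the weakest precondition fails.
Answer: invalid


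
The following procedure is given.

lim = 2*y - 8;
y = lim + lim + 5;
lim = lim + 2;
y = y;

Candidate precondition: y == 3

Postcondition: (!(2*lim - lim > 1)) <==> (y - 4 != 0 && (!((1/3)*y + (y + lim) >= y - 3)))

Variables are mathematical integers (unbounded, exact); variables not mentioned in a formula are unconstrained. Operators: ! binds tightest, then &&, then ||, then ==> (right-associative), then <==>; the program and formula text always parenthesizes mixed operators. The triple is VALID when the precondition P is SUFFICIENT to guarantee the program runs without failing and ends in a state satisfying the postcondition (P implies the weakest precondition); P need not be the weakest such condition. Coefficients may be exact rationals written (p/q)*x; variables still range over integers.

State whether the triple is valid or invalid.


Working backward. After the program, the postcondition (!(2*lim - lim > 1)) <==> (y - 4 != 0 && (!((1/3)*y + (y + lim) >= y - 3))) must hold; in canonical form it is (!(lim > 1)) <==> (y != 4 && (!(lim + (1/3)*y >= -3))).
Before y := y: (!(lim > 1)) <==> (y != 4 && (!(lim + (1/3)*y >= -3)))
Before lim := lim + 2: (!(lim > -1)) <==> (y != 4 && (!(lim + (1/3)*y >= -5)))
Before y := lim + lim + 5: (!(lim > -1)) <==> (2*lim != -1 && (!((5/3)*lim >= -20/3)))
Before lim := 2*y - 8: (!(2*y > 7)) <==> (4*y != 15 && (!((10/3)*y >= 20/3)))
The weakest precondition is (!(2*y > 7)) <==> (4*y != 15 && (!((10/3)*y >= 20/3))).
Check whether y == 3 implies it.
Countermodel: at the initial state y = 3, the precondition holds but the weakest precondition fails.
Answer: invalid


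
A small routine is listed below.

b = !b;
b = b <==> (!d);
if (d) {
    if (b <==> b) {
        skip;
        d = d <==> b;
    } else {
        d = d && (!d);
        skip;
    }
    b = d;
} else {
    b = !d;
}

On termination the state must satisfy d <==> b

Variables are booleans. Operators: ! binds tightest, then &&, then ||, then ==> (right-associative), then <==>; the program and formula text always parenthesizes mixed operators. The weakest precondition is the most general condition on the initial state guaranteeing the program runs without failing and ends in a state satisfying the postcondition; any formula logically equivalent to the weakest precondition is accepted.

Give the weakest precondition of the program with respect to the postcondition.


Working backward. After the program, d <==> b must hold.
Then branch requires true; else branch requires d <==> (!d).
Before the if: (!d) ==> (d <==> (!d))
Before b := b <==> (!d): (!d) ==> (d <==> (!d))
Before b := !b: (!d) ==> (d <==> (!d))
Answer: WP = (!d) ==> (d <==> (!d))


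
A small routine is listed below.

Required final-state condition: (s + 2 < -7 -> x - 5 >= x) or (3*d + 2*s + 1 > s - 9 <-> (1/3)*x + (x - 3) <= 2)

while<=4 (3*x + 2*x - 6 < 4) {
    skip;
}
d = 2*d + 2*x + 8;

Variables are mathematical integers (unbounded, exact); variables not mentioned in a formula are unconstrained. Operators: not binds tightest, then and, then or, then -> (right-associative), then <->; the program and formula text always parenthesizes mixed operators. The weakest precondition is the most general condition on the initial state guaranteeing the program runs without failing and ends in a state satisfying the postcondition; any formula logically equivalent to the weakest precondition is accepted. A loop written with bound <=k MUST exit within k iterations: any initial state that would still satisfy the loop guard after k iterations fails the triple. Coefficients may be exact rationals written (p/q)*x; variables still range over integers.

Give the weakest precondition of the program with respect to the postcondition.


Working backward. After the program, the postcondition (s + 2 < -7 -> x - 5 >= x) or (3*d + 2*s + 1 > s - 9 <-> (1/3)*x + (x - 3) <= 2) must hold; in canonical form it is (not (s < -9)) or (3*d + s > -10 <-> (4/3)*x <= 5).
Before d := 2*d + 2*x + 8: (not (s < -9)) or (6*d + s + 6*x > -34 <-> (4/3)*x <= 5)
Before the loop (bound <=4), unroll the exhaustion recursion (WP_0 = exit-now case; WP_j = one more guarded iteration, up to j = 4):
  WP_0: (not (5*x < 10)) and ((not (s < -9)) or (6*d + s + 6*x > -34 <-> (4/3)*x <= 5))
  WP_1: (5*x < 10 -> ((not (5*x < 10)) and ((not (s < -9)) or (6*d + s + 6*x > -34 <-> (4/3)*x <= 5)))) and ((not (5*x < 10)) -> ((not (s < -9)) or (6*d + s + 6*x > -34 <-> (4/3)*x <= 5)))
  WP_2: (5*x < 10 -> ((5*x < 10 -> ((not (5*x < 10)) and ((not (s < -9)) or (6*d + s + 6*x > -34 <-> (4/3)*x <= 5)))) and ((not (5*x < 10)) -> ((not (s < -9)) or (6*d + s + 6*x > -34 <-> (4/3)*x <= 5))))) and ((not (5*x < 10)) -> ((not (s < -9)) or (6*d + s + 6*x > -34 <-> (4/3)*x <= 5)))
  WP_3: (5*x < 10 -> ((5*x < 10 -> ((5*x < 10 -> ((not (5*x < 10)) and ((not (s < -9)) or (6*d + s + 6*x > -34 <-> (4/3)*x <= 5)))) and ((not (5*x < 10)) -> ((not (s < -9)) or (6*d + s + 6*x > -34 <-> (4/3)*x <= 5))))) and ((not (5*x < 10)) -> ((not (s < -9)) or (6*d + s + 6*x > -34 <-> (4/3)*x <= 5))))) and ((not (5*x < 10)) -> ((not (s < -9)) or (6*d + s + 6*x > -34 <-> (4/3)*x <= 5)))
  WP_4: (5*x < 10 -> ((5*x < 10 -> ((5*x < 10 -> ((5*x < 10 -> ((not (5*x < 10)) and ((not (s < -9)) or (6*d + s + 6*x > -34 <-> (4/3)*x <= 5)))) and ((not (5*x < 10)) -> ((not (s < -9)) or (6*d + s + 6*x > -34 <-> (4/3)*x <= 5))))) and ((not (5*x < 10)) -> ((not (s < -9)) or (6*d + s + 6*x > -34 <-> (4/3)*x <= 5))))) and ((not (5*x < 10)) -> ((not (s < -9)) or (6*d + s + 6*x > -34 <-> (4/3)*x <= 5))))) and ((not (5*x < 10)) -> ((not (s < -9)) or (6*d + s + 6*x > -34 <-> (4/3)*x <= 5)))
So before the loop: (5*x < 10 -> ((5*x < 10 -> ((5*x < 10 -> ((5*x < 10 -> ((not (5*x < 10)) and ((not (s < -9)) or (6*d + s + 6*x > -34 <-> (4/3)*x <= 5)))) and ((not (5*x < 10)) -> ((not (s < -9)) or (6*d + s + 6*x > -34 <-> (4/3)*x <= 5))))) and ((not (5*x < 10)) -> ((not (s < -9)) or (6*d + s + 6*x > -34 <-> (4/3)*x <= 5))))) and ((not (5*x < 10)) -> ((not (s < -9)) or (6*d + s + 6*x > -34 <-> (4/3)*x <= 5))))) and ((not (5*x < 10)) -> ((not (s < -9)) or (6*d + s + 6*x > -34 <-> (4/3)*x <= 5)))
Answer: WP = (5*x < 10 -> ((5*x < 10 -> ((5*x < 10 -> ((5*x < 10 -> ((not (5*x < 10)) and ((not (s < -9)) or (6*d + s + 6*x > -34 <-> (4/3)*x <= 5)))) and ((not (5*x < 10)) -> ((not (s < -9)) or (6*d + s + 6*x > -34 <-> (4/3)*x <= 5))))) and ((not (5*x < 10)) -> ((not (s < -9)) or (6*d + s + 6*x > -34 <-> (4/3)*x <= 5))))) and ((not (5*x < 10)) -> ((not (s < -9)) or (6*d + s + 6*x > -34 <-> (4/3)*x <= 5))))) and ((not (5*x < 10)) -> ((not (s < -9)) or (6*d + s + 6*x > -34 <-> (4/3)*x <= 5)))


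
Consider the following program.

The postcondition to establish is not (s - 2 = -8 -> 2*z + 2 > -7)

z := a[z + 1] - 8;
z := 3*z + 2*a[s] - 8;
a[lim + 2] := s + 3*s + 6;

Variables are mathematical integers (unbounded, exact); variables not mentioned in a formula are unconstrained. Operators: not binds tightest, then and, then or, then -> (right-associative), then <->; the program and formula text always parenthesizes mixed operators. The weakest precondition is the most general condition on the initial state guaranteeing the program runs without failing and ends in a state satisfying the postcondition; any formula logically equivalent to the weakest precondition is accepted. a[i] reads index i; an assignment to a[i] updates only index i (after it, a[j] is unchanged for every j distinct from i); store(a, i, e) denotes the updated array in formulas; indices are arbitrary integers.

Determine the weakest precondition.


Working backward. After the program, the postcondition not (s - 2 = -8 -> 2*z + 2 > -7) must hold; in canonical form it is not (s = -6 -> 2*z > -9).
Before a[lim + 2] := s + 3*s + 6: not (s = -6 -> 2*z > -9)
Before z := 3*z + 2*a[s] - 8: not (s = -6 -> 4*a[s] + 6*z > 7)
Before z := a[z + 1] - 8: not (s = -6 -> 6*a[z + 1] + 4*a[s] > 55)
Answer: WP = not (s = -6 -> 6*a[z + 1] + 4*a[s] > 55)


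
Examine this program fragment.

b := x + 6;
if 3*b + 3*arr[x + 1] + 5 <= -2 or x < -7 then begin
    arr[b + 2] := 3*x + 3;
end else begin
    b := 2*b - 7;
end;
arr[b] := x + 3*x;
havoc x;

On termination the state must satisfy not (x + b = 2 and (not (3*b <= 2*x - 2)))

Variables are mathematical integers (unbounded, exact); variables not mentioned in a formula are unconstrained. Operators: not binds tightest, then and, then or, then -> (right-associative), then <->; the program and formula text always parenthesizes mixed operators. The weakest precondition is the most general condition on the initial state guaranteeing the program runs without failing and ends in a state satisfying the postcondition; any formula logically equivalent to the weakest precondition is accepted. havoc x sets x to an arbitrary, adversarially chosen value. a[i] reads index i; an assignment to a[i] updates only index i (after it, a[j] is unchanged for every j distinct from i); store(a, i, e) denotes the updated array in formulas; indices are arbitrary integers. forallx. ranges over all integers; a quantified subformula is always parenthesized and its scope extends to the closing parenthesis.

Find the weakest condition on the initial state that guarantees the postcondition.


Working backward. After the program, the postcondition not (x + b = 2 and (not (3*b <= 2*x - 2))) must hold; in canonical form it is not (b + x = 2 and (not (3*b <= 2*x - 2))).
Before havoc x: forall x_1. (not (b + x_1 = 2 and (not (3*b <= 2*x_1 - 2))))
Before arr[b] := x + 3*x: forall x_1. (not (b + x_1 = 2 and (not (3*b <= 2*x_1 - 2))))
Then branch requires forall x_1. (not (b + x_1 = 2 and (not (3*b <= 2*x_1 - 2)))); else branch requires forall x_1. (not (2*b + x_1 = 9 and (not (6*b <= 2*x_1 + 19)))).
Before the if: ((3*arr[x + 1] + 3*b <= -7 or x < -7) -> (forall x_1. (not (b + x_1 = 2 and (not (3*b <= 2*x_1 - 2)))))) and ((not (3*arr[x + 1] + 3*b <= -7 or x < -7)) -> (forall x_1. (not (2*b + x_1 = 9 and (not (6*b <= 2*x_1 + 19))))))
Before b := x + 6: ((3*arr[x + 1] + 3*x <= -25 or x < -7) -> (forall x_1. (not (x + x_1 = -4 and (not (3*x <= 2*x_1 - 20)))))) and ((not (3*arr[x + 1] + 3*x <= -25 or x < -7)) -> (forall x_1. (not (2*x + x_1 = -3 and (not (6*x <= 2*x_1 - 17))))))
Answer: WP = ((3*arr[x + 1] + 3*x <= -25 or x < -7) -> (forall x_1. (not (x + x_1 = -4 and (not (3*x <= 2*x_1 - 20)))))) and ((not (3*arr[x + 1] + 3*x <= -25 or x < -7)) -> (forall x_1. (not (2*x + x_1 = -3 and (not (6*x <= 2*x_1 - 17))))))


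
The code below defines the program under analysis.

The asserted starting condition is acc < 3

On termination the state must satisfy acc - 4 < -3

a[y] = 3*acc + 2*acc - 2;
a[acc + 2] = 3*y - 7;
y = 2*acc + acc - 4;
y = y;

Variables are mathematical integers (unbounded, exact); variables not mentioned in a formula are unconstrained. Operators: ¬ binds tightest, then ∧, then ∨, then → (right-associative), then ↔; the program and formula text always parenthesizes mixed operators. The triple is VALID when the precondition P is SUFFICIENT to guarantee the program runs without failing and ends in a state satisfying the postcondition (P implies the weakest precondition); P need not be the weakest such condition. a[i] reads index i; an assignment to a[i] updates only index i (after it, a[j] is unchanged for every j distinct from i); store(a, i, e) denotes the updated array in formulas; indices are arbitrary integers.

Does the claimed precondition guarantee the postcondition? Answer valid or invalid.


Working backward. After the program, the postcondition acc - 4 < -3 must hold; in canonical form it is acc < 1.
Before y := y: acc < 1
Before y := 2*acc + acc - 4: acc < 1
Before a[acc + 2] := 3*y - 7: acc < 1
Before a[y] := 3*acc + 2*acc - 2: acc < 1
The weakest precondition is acc < 1.
Check whether acc < 3 implies it.
Countermodel: at the initial state acc = 1, the precondition holds but the weakest precondition fails.
Answer: invalid


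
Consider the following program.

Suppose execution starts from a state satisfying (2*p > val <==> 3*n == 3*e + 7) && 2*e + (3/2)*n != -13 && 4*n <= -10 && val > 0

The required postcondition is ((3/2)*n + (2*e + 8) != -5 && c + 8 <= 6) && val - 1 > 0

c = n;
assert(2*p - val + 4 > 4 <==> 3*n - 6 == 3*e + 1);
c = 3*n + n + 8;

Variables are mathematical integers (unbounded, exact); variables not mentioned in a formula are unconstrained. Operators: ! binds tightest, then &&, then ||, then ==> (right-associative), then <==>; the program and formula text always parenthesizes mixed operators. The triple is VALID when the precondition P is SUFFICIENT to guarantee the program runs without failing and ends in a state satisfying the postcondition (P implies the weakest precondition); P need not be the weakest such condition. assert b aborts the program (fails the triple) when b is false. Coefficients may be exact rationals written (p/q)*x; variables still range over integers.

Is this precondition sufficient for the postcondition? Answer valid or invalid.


Working backward. After the program, the postcondition ((3/2)*n + (2*e + 8) != -5 && c + 8 <= 6) && val - 1 > 0 must hold; in canonical form it is 2*e + (3/2)*n != -13 && c <= -2 && val > 1.
Before c := 3*n + n + 8: 2*e + (3/2)*n != -13 && 4*n <= -10 && val > 1
Before assert 2*p - val + 4 > 4 <==> 3*n - 6 == 3*e + 1: (2*p > val <==> 3*n == 3*e + 7) && 2*e + (3/2)*n != -13 && 4*n <= -10 && val > 1
Before c := n: (2*p > val <==> 3*n == 3*e + 7) && 2*e + (3/2)*n != -13 && 4*n <= -10 && val > 1
The weakest precondition is (2*p > val <==> 3*n == 3*e + 7) && 2*e + (3/2)*n != -13 && 4*n <= -10 && val > 1.
Check whether (2*p > val <==> 3*n == 3*e + 7) && 2*e + (3/2)*n != -13 && 4*n <= -10 && val > 0 implies it.
Countermodel: at the initial state e = 0, n = -3, p = 0, val = 1, the precondition holds but the weakest precondition fails.
Answer: invalid


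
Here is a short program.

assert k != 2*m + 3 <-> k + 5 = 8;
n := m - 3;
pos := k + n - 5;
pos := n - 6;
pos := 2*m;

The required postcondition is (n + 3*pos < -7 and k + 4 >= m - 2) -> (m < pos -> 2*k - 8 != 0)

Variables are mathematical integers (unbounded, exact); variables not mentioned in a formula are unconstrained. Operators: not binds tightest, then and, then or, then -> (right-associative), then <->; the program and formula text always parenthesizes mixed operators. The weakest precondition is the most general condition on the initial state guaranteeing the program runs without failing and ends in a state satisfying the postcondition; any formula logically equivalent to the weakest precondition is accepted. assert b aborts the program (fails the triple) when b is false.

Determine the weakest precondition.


Working backward. After the program, the postcondition (n + 3*pos < -7 and k + 4 >= m - 2) -> (m < pos -> 2*k - 8 != 0) must hold; in canonical form it is (n + 3*pos < -7 and k >= m - 6) -> (m < pos -> 2*k != 8).
Before pos := 2*m: (6*m + n < -7 and k >= m - 6) -> (m > 0 -> 2*k != 8)
Before pos := n - 6: (6*m + n < -7 and k >= m - 6) -> (m > 0 -> 2*k != 8)
Before pos := k + n - 5: (6*m + n < -7 and k >= m - 6) -> (m > 0 -> 2*k != 8)
Before n := m - 3: (7*m < -4 and k >= m - 6) -> (m > 0 -> 2*k != 8)
Before assert k != 2*m + 3 <-> k + 5 = 8: (k != 2*m + 3 <-> k = 3) and ((7*m < -4 and k >= m - 6) -> (m > 0 -> 2*k != 8))
Answer: WP = (k != 2*m + 3 <-> k = 3) and ((7*m < -4 and k >= m - 6) -> (m > 0 -> 2*k != 8))


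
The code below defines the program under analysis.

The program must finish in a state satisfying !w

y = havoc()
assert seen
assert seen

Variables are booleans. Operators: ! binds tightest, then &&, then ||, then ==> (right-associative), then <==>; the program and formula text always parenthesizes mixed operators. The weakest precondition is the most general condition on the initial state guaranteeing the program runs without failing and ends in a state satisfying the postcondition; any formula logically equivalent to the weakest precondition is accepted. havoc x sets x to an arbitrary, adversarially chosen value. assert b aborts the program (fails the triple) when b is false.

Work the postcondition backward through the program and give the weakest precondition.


Working backward. After the program, !w must hold.
Before assert seen: seen && (!w)
Before assert seen: seen && (!w)
Before havoc y: seen && (!w)
Answer: WP = seen && (!w)


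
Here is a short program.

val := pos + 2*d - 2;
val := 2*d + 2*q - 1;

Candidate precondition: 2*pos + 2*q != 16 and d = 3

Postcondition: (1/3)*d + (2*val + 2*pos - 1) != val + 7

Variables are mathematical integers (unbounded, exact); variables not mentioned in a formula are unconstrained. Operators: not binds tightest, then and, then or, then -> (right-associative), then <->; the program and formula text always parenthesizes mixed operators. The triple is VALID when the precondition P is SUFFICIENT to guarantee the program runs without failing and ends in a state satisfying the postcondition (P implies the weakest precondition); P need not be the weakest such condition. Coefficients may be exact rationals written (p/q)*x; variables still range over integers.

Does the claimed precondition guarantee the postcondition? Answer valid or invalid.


Working backward. After the program, the postcondition (1/3)*d + (2*val + 2*pos - 1) != val + 7 must hold; in canonical form it is (1/3)*d + 2*pos + val != 8.
Before val := 2*d + 2*q - 1: (7/3)*d + 2*pos + 2*q != 9
Before val := pos + 2*d - 2: (7/3)*d + 2*pos + 2*q != 9
The weakest precondition is (7/3)*d + 2*pos + 2*q != 9.
Check whether 2*pos + 2*q != 16 and d = 3 implies it.
Countermodel: at the initial state d = 3, pos = 1, q = 0, the precondition holds but the weakest precondition fails.
Answer: invalid


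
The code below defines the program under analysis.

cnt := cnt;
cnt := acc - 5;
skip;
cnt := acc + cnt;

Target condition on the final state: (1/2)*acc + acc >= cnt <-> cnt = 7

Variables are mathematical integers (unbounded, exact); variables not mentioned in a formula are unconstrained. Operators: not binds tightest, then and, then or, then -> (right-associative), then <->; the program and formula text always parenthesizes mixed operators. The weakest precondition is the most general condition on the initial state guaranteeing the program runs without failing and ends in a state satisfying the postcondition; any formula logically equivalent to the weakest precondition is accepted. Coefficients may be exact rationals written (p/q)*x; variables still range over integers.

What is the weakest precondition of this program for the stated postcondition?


Working backward. After the program, the postcondition (1/2)*acc + acc >= cnt <-> cnt = 7 must hold; in canonical form it is (3/2)*acc >= cnt <-> cnt = 7.
Before cnt := acc + cnt: (1/2)*acc >= cnt <-> acc + cnt = 7
Before skip: (1/2)*acc >= cnt <-> acc + cnt = 7
Before cnt := acc - 5: (1/2)*acc <= 5 <-> 2*acc = 12
Before cnt := cnt: (1/2)*acc <= 5 <-> 2*acc = 12
Answer: WP = (1/2)*acc <= 5 <-> 2*acc = 12


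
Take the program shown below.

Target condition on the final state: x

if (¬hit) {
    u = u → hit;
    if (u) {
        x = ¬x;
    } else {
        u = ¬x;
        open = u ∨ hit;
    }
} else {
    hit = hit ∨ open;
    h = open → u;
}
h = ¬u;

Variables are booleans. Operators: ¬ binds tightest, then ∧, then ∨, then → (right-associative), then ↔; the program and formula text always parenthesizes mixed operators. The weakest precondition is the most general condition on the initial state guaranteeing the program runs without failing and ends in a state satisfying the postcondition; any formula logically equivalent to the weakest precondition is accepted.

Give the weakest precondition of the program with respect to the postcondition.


Working backward. After the program, x must hold.
Before h := ¬u: x
Then branch requires ((u → hit) → (¬x)) ∧ ((¬(u → hit)) → x); else branch requires x.
Before the if: ((¬hit) → (((u → hit) → (¬x)) ∧ ((¬(u → hit)) → x))) ∧ (hit → x)
Answer: WP = ((¬hit) → (((u → hit) → (¬x)) ∧ ((¬(u → hit)) → x))) ∧ (hit → x)


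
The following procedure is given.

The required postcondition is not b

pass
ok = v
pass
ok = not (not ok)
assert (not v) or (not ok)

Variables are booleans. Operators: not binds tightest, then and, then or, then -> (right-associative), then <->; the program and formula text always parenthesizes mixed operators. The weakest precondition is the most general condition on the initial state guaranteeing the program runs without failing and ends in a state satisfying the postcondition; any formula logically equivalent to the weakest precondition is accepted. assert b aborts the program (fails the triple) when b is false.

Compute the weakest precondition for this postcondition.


Working backward. After the program, not b must hold.
Before assert (not v) or (not ok): ((not v) or (not ok)) and (not b)
Before ok := not (not ok): ((not v) or (not ok)) and (not b)
Before skip: ((not v) or (not ok)) and (not b)
Before ok := v: (not v) and (not b)
Before skip: (not v) and (not b)
Answer: WP = (not v) and (not b)


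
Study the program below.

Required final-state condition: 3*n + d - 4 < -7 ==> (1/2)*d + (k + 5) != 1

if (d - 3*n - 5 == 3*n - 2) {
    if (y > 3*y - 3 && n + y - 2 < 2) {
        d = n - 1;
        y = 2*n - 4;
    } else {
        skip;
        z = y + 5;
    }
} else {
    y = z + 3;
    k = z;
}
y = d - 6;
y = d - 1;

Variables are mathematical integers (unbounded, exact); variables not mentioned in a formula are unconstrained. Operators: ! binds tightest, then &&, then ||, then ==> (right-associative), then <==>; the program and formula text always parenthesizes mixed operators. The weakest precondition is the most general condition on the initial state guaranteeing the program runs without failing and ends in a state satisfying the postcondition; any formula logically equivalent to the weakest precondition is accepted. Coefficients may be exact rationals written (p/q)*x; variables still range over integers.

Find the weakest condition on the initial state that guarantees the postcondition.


Working backward. After the program, the postcondition 3*n + d - 4 < -7 ==> (1/2)*d + (k + 5) != 1 must hold; in canonical form it is d + 3*n < -3 ==> (1/2)*d + k != -4.
Before y := d - 1: d + 3*n < -3 ==> (1/2)*d + k != -4
Before y := d - 6: d + 3*n < -3 ==> (1/2)*d + k != -4
Then branch requires ((2*y < 3 && n + y < 4) ==> (4*n < -2 ==> k + (1/2)*n != -7/2)) && ((!(2*y < 3 && n + y < 4)) ==> (d + 3*n < -3 ==> (1/2)*d + k != -4)); else branch requires d + 3*n < -3 ==> (1/2)*d + z != -4.
Before the if: (d == 6*n + 3 ==> (((2*y < 3 && n + y < 4) ==> (4*n < -2 ==> k + (1/2)*n != -7/2)) && ((!(2*y < 3 && n + y < 4)) ==> (d + 3*n < -3 ==> (1/2)*d + k != -4)))) && ((!(d == 6*n + 3)) ==> (d + 3*n < -3 ==> (1/2)*d + z != -4))
Answer: WP = (d == 6*n + 3 ==> (((2*y < 3 && n + y < 4) ==> (4*n < -2 ==> k + (1/2)*n != -7/2)) && ((!(2*y < 3 && n + y < 4)) ==> (d + 3*n < -3 ==> (1/2)*d + k != -4)))) && ((!(d == 6*n + 3)) ==> (d + 3*n < -3 ==> (1/2)*d + z != -4))


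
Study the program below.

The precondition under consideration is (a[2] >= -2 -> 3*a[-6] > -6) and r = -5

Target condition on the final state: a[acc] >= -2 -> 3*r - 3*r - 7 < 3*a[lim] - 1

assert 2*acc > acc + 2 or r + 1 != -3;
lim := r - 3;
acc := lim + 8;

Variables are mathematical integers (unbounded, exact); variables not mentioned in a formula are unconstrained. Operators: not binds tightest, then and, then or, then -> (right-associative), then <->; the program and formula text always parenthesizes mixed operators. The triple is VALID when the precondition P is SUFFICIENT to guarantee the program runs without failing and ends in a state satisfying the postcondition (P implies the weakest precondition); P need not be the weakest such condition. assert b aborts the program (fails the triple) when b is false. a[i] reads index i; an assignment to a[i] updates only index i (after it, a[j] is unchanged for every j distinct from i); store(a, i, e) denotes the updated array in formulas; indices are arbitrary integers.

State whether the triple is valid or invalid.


Working backward. After the program, the postcondition a[acc] >= -2 -> 3*r - 3*r - 7 < 3*a[lim] - 1 must hold; in canonical form it is a[acc] >= -2 -> 3*a[lim] > -6.
Before acc := lim + 8: a[lim + 8] >= -2 -> 3*a[lim] > -6
Before lim := r - 3: a[r + 5] >= -2 -> 3*a[r - 3] > -6
Before assert 2*acc > acc + 2 or r + 1 != -3: (acc > 2 or r != -4) and (a[r + 5] >= -2 -> 3*a[r - 3] > -6)
The weakest precondition is (acc > 2 or r != -4) and (a[r + 5] >= -2 -> 3*a[r - 3] > -6).
Check whether (a[2] >= -2 -> 3*a[-6] > -6) and r = -5 implies it.
Countermodel: at the initial state a = {[-8] = -2, [-6] = 15215, [0] = 15215, [2] = -3, elsewhere 15215}, acc = 0, r = -5, the precondition holds but the weakest precondition fails.
Answer: invalid


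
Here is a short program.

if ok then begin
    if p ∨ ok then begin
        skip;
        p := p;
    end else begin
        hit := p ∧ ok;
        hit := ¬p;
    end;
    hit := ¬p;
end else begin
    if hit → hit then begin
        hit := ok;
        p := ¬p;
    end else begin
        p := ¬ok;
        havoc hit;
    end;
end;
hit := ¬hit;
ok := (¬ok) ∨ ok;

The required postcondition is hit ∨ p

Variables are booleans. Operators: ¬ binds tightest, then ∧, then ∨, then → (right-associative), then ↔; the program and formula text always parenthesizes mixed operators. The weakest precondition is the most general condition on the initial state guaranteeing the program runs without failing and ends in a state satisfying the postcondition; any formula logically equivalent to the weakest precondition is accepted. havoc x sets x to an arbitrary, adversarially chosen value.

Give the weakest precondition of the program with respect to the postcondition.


Working backward. After the program, hit ∨ p must hold.
Before ok := (¬ok) ∨ ok: hit ∨ p
Before hit := ¬hit: (¬hit) ∨ p
Then branch requires ((p ∨ ok) → p) ∧ ((¬(p ∨ ok)) → p); else branch requires (¬ok) ∨ (¬p).
Before the if: (ok → (((p ∨ ok) → p) ∧ ((¬(p ∨ ok)) → p))) ∧ ((¬ok) → ((¬ok) ∨ (¬p)))
Answer: WP = (ok → (((p ∨ ok) → p) ∧ ((¬(p ∨ ok)) → p))) ∧ ((¬ok) → ((¬ok) ∨ (¬p)))


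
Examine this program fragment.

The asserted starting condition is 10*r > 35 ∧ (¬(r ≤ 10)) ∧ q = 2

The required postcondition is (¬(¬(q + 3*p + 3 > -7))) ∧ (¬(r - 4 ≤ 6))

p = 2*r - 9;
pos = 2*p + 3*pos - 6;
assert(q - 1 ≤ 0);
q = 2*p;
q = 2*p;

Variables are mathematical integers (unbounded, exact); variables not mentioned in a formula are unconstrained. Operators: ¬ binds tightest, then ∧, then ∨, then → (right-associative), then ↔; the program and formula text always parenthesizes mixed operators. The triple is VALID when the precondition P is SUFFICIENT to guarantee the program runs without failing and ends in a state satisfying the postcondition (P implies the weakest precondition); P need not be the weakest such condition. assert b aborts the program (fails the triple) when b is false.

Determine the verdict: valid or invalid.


Working backward. After the program, the postcondition (¬(¬(q + 3*p + 3 > -7))) ∧ (¬(r - 4 ≤ 6)) must hold; in canonical form it is 3*p + q > -10 ∧ (¬(r ≤ 10)).
Before q := 2*p: 5*p > -10 ∧ (¬(r ≤ 10))
Before q := 2*p: 5*p > -10 ∧ (¬(r ≤ 10))
Before assert q - 1 ≤ 0: q ≤ 1 ∧ 5*p > -10 ∧ (¬(r ≤ 10))
Before pos := 2*p + 3*pos - 6: q ≤ 1 ∧ 5*p > -10 ∧ (¬(r ≤ 10))
Before p := 2*r - 9: q ≤ 1 ∧ 10*r > 35 ∧ (¬(r ≤ 10))
The weakest precondition is q ≤ 1 ∧ 10*r > 35 ∧ (¬(r ≤ 10)).
Check whether 10*r > 35 ∧ (¬(r ≤ 10)) ∧ q = 2 implies it.
Countermodel: at the initial state q = 2, r = 11, the precondition holds but the weakest precondition fails.
Answer: invalid


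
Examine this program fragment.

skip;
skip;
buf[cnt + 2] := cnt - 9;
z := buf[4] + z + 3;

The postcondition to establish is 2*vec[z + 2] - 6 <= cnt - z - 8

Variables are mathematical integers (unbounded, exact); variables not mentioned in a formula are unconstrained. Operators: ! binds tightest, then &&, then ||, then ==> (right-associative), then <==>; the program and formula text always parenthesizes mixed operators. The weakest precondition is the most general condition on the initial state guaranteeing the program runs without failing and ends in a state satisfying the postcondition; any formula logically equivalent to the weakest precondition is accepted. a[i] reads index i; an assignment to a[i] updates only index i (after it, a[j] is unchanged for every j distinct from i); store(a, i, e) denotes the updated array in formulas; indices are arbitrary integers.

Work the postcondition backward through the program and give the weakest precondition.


Working backward. After the program, the postcondition 2*vec[z + 2] - 6 <= cnt - z - 8 must hold; in canonical form it is 2*vec[z + 2] + z <= cnt - 2.
Before z := buf[4] + z + 3: buf[4] + 2*vec[buf[4] + z + 5] + z <= cnt - 5
Before buf[cnt + 2] := cnt - 9: 2*vec[store(buf, cnt + 2, cnt - 9)[4] + z + 5] + store(buf, cnt + 2, cnt - 9)[4] + z <= cnt - 5
Before skip: 2*vec[store(buf, cnt + 2, cnt - 9)[4] + z + 5] + store(buf, cnt + 2, cnt - 9)[4] + z <= cnt - 5
Before skip: 2*vec[store(buf, cnt + 2, cnt - 9)[4] + z + 5] + store(buf, cnt + 2, cnt - 9)[4] + z <= cnt - 5
Answer: WP = 2*vec[store(buf, cnt + 2, cnt - 9)[4] + z + 5] + store(buf, cnt + 2, cnt - 9)[4] + z <= cnt - 5


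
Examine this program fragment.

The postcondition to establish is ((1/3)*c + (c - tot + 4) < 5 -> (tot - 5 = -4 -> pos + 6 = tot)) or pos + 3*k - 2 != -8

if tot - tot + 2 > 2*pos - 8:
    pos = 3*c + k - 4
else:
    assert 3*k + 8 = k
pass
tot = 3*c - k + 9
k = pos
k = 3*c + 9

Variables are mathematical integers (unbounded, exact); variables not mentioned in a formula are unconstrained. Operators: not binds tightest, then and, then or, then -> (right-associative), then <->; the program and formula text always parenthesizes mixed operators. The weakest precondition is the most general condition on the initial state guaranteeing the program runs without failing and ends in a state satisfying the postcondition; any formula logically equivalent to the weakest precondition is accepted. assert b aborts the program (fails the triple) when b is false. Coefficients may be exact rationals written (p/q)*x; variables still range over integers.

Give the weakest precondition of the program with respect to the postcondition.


Working backward. After the program, the postcondition ((1/3)*c + (c - tot + 4) < 5 -> (tot - 5 = -4 -> pos + 6 = tot)) or pos + 3*k - 2 != -8 must hold; in canonical form it is ((4/3)*c < tot + 1 -> (tot = 1 -> pos = tot - 6)) or 3*k + pos != -6.
Before k := 3*c + 9: ((4/3)*c < tot + 1 -> (tot = 1 -> pos = tot - 6)) or 9*c + pos != -33
Before k := pos: ((4/3)*c < tot + 1 -> (tot = 1 -> pos = tot - 6)) or 9*c + pos != -33
Before tot := 3*c - k + 9: (k < (5/3)*c + 10 -> (3*c = k - 8 -> k + pos = 3*c + 3)) or 9*c + pos != -33
Before skip: (k < (5/3)*c + 10 -> (3*c = k - 8 -> k + pos = 3*c + 3)) or 9*c + pos != -33
Then branch requires (k < (5/3)*c + 10 -> (3*c = k - 8 -> 2*k = 7)) or 12*c + k != -29; else branch requires 2*k = -8 and ((k < (5/3)*c + 10 -> (3*c = k - 8 -> k + pos = 3*c + 3)) or 9*c + pos != -33).
Before the if: (2*pos < 10 -> ((k < (5/3)*c + 10 -> (3*c = k - 8 -> 2*k = 7)) or 12*c + k != -29)) and ((not (2*pos < 10)) -> (2*k = -8 and ((k < (5/3)*c + 10 -> (3*c = k - 8 -> k + pos = 3*c + 3)) or 9*c + pos != -33)))
Answer: WP = (2*pos < 10 -> ((k < (5/3)*c + 10 -> (3*c = k - 8 -> 2*k = 7)) or 12*c + k != -29)) and ((not (2*pos < 10)) -> (2*k = -8 and ((k < (5/3)*c + 10 -> (3*c = k - 8 -> k + pos = 3*c + 3)) or 9*c + pos != -33)))


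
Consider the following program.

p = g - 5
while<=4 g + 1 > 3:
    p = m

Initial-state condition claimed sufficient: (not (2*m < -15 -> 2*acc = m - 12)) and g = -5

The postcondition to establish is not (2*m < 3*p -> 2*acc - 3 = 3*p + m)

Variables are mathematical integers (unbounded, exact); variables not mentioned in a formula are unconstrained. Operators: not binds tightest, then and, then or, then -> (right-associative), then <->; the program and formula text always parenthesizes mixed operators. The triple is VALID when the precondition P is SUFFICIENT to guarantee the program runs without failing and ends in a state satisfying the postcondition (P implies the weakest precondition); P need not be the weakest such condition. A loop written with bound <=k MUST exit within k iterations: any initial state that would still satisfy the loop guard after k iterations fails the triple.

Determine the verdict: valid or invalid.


Working backward. After the program, the postcondition not (2*m < 3*p -> 2*acc - 3 = 3*p + m) must hold; in canonical form it is not (2*m < 3*p -> 2*acc = m + 3*p + 3).
Before the loop (bound <=4), unroll the exhaustion recursion (WP_0 = exit-now case; WP_j = one more guarded iteration, up to j = 4):
  WP_0: (not (g > 2)) and (not (2*m < 3*p -> 2*acc = m + 3*p + 3))
  WP_1: (g > 2 -> ((not (g > 2)) and (not (m > 0 -> 2*acc = 4*m + 3)))) and ((not (g > 2)) -> (not (2*m < 3*p -> 2*acc = m + 3*p + 3)))
  WP_2: (g > 2 -> ((g > 2 -> ((not (g > 2)) and (not (m > 0 -> 2*acc = 4*m + 3)))) and ((not (g > 2)) -> (not (m > 0 -> 2*acc = 4*m + 3))))) and ((not (g > 2)) -> (not (2*m < 3*p -> 2*acc = m + 3*p + 3)))
  WP_3: (g > 2 -> ((g > 2 -> ((g > 2 -> ((not (g > 2)) and (not (m > 0 -> 2*acc = 4*m + 3)))) and ((not (g > 2)) -> (not (m > 0 -> 2*acc = 4*m + 3))))) and ((not (g > 2)) -> (not (m > 0 -> 2*acc = 4*m + 3))))) and ((not (g > 2)) -> (not (2*m < 3*p -> 2*acc = m + 3*p + 3)))
  WP_4: (g > 2 -> ((g > 2 -> ((g > 2 -> ((g > 2 -> ((not (g > 2)) and (not (m > 0 -> 2*acc = 4*m + 3)))) and ((not (g > 2)) -> (not (m > 0 -> 2*acc = 4*m + 3))))) and ((not (g > 2)) -> (not (m > 0 -> 2*acc = 4*m + 3))))) and ((not (g > 2)) -> (not (m > 0 -> 2*acc = 4*m + 3))))) and ((not (g > 2)) -> (not (2*m < 3*p -> 2*acc = m + 3*p + 3)))
So before the loop: (g > 2 -> ((g > 2 -> ((g > 2 -> ((g > 2 -> ((not (g > 2)) and (not (m > 0 -> 2*acc = 4*m + 3)))) and ((not (g > 2)) -> (not (m > 0 -> 2*acc = 4*m + 3))))) and ((not (g > 2)) -> (not (m > 0 -> 2*acc = 4*m + 3))))) and ((not (g > 2)) -> (not (m > 0 -> 2*acc = 4*m + 3))))) and ((not (g > 2)) -> (not (2*m < 3*p -> 2*acc = m + 3*p + 3)))
Before p := g - 5: (g > 2 -> ((g > 2 -> ((g > 2 -> ((g > 2 -> ((not (g > 2)) and (not (m > 0 -> 2*acc = 4*m + 3)))) and ((not (g > 2)) -> (not (m > 0 -> 2*acc = 4*m + 3))))) and ((not (g > 2)) -> (not (m > 0 -> 2*acc = 4*m + 3))))) and ((not (g > 2)) -> (not (m > 0 -> 2*acc = 4*m + 3))))) and ((not (g > 2)) -> (not (2*m < 3*g - 15 -> 2*acc = 3*g + m - 12)))
The weakest precondition is (g > 2 -> ((g > 2 -> ((g > 2 -> ((g > 2 -> ((not (g > 2)) and (not (m > 0 -> 2*acc = 4*m + 3)))) and ((not (g > 2)) -> (not (m > 0 -> 2*acc = 4*m + 3))))) and ((not (g > 2)) -> (not (m > 0 -> 2*acc = 4*m + 3))))) and ((not (g > 2)) -> (not (m > 0 -> 2*acc = 4*m + 3))))) and ((not (g > 2)) -> (not (2*m < 3*g - 15 -> 2*acc = 3*g + m - 12))).
Check whether (not (2*m < -15 -> 2*acc = m - 12)) and g = -5 implies it.
Countermodel: at the initial state acc = -18, g = -5, m = -8, the precondition holds but the weakest precondition fails.
Answer: invalid
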